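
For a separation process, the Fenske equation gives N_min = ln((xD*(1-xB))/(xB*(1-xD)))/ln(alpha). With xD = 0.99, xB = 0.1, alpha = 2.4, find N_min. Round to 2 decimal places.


N_min = ln((xD*(1-xB))/(xB*(1-xD))) / ln(alpha)
Numerator inside ln: 0.891 / 0.001 = 891.0
ln(891.0) = 6.792344
ln(alpha) = ln(2.4) = 0.875469
N_min = 6.792344 / 0.875469 = 7.76


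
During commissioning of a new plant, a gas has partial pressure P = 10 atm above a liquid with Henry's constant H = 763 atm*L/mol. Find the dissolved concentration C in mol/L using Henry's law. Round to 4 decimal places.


C = P / H
C = 10 / 763
C = 0.0131 mol/L


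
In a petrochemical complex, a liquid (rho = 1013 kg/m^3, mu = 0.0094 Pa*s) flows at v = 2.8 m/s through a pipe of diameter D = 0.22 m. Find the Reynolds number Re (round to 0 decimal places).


Re = rho * v * D / mu
Re = 1013 * 2.8 * 0.22 / 0.0094
Re = 624.008 / 0.0094
Re = 66384


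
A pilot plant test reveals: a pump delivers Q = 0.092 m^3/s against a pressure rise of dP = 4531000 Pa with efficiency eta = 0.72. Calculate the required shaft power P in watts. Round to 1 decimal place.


P = Q * dP / eta
P = 0.092 * 4531000 / 0.72
P = 416852.0 / 0.72
P = 578961.1 W


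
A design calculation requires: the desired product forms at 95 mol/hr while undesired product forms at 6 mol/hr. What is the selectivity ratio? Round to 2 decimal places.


S = desired product rate / undesired product rate
S = 95 / 6
S = 15.83


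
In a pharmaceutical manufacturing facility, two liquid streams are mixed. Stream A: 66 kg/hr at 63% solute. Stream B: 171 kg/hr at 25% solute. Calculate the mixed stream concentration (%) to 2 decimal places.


Mass balance on solute: F1*x1 + F2*x2 = F3*x3
F3 = F1 + F2 = 66 + 171 = 237 kg/hr
x3 = (F1*x1 + F2*x2)/F3
x3 = (66*0.63 + 171*0.25) / 237
x3 = 35.58%


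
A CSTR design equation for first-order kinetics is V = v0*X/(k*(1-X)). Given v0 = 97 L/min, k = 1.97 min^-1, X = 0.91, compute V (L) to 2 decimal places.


V = v0 * X / (k * (1 - X))
V = 97 * 0.91 / (1.97 * (1 - 0.91))
V = 88.27 / (1.97 * 0.09)
V = 88.27 / 0.1773
V = 497.86 L


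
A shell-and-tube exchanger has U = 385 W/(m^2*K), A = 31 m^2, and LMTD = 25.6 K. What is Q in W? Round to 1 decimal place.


Q = U * A * LMTD
Q = 385 * 31 * 25.6
Q = 305536.0 W


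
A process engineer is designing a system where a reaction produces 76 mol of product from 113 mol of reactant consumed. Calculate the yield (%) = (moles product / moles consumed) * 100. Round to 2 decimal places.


Yield = (moles product / moles consumed) * 100%
Yield = (76 / 113) * 100
Yield = 0.6726 * 100
Yield = 67.26%


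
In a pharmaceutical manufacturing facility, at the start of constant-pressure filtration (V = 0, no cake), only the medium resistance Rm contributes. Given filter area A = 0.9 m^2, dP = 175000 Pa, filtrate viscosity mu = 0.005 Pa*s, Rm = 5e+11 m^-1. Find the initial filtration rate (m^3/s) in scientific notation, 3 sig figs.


rate = A * dP / (mu * Rm)
rate = 0.9 * 175000 / (0.005 * 5e+11)
rate = 157500.0 / 2.500e+09
rate = 6.30e-05 m^3/s


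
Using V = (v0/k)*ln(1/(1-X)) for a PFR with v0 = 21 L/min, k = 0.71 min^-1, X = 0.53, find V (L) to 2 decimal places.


V = (v0/k) * ln(1/(1-X))
V = (21/0.71) * ln(1/(1-0.53))
V = 29.577465 * ln(2.12766)
V = 29.577465 * 0.755023
V = 22.33 L


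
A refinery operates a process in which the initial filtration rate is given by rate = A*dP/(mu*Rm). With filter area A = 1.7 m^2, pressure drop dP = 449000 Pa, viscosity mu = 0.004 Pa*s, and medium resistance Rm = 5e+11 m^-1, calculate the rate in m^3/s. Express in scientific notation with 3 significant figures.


rate = A * dP / (mu * Rm)
rate = 1.7 * 449000 / (0.004 * 5e+11)
rate = 763300.0 / 2.000e+09
rate = 3.82e-04 m^3/s


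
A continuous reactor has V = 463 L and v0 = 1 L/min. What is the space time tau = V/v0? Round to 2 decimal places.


tau = V / v0
tau = 463 / 1
tau = 463.00 min


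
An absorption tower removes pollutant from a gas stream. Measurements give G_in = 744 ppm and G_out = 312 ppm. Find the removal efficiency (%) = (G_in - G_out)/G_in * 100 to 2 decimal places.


Efficiency = (G_in - G_out) / G_in * 100%
Efficiency = (744 - 312) / 744 * 100
Efficiency = 432 / 744 * 100
Efficiency = 58.06%


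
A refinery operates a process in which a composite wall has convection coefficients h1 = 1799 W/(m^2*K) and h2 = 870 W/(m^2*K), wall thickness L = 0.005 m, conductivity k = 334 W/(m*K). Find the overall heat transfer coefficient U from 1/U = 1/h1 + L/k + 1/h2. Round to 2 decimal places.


1/U = 1/h1 + L/k + 1/h2
1/U = 1/1799 + 0.005/334 + 1/870
1/U = 0.0005558644 + 1.49701e-05 + 0.0011494253
1/U = 0.0017202598
U = 581.31 W/(m^2*K)


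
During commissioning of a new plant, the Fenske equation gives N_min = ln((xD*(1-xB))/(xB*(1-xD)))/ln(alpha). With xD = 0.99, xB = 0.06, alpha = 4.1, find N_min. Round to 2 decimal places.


N_min = ln((xD*(1-xB))/(xB*(1-xD))) / ln(alpha)
Numerator inside ln: 0.9306 / 0.0006 = 1551.0
ln(1551.0) = 7.346655
ln(alpha) = ln(4.1) = 1.410987
N_min = 7.346655 / 1.410987 = 5.21


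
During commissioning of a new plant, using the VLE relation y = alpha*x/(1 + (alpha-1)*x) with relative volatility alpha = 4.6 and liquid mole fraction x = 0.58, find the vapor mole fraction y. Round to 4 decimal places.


y = alpha*x / (1 + (alpha-1)*x)
y = 4.6*0.58 / (1 + (4.6-1)*0.58)
y = 2.668 / (1 + 2.088)
y = 2.668 / 3.088
y = 0.8640


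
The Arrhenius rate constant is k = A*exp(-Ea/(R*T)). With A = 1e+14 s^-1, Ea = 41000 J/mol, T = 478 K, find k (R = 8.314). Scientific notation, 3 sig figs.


k = A * exp(-Ea/(R*T))
k = 1e+14 * exp(-41000 / (8.314 * 478))
k = 1e+14 * exp(-10.316822)
k = 3.31e+09


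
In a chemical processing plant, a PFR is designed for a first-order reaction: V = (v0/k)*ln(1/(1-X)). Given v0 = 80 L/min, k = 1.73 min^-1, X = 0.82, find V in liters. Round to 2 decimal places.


V = (v0/k) * ln(1/(1-X))
V = (80/1.73) * ln(1/(1-0.82))
V = 46.242775 * ln(5.555556)
V = 46.242775 * 1.714799
V = 79.30 L


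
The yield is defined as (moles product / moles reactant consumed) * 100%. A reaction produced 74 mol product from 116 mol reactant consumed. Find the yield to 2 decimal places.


Yield = (moles product / moles consumed) * 100%
Yield = (74 / 116) * 100
Yield = 0.6379 * 100
Yield = 63.79%


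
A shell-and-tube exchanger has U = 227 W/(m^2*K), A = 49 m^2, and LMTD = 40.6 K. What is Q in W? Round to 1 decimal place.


Q = U * A * LMTD
Q = 227 * 49 * 40.6
Q = 451593.8 W


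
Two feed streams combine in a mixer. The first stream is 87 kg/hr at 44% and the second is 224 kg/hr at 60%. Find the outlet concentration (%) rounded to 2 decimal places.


Mass balance on solute: F1*x1 + F2*x2 = F3*x3
F3 = F1 + F2 = 87 + 224 = 311 kg/hr
x3 = (F1*x1 + F2*x2)/F3
x3 = (87*0.44 + 224*0.6) / 311
x3 = 55.52%


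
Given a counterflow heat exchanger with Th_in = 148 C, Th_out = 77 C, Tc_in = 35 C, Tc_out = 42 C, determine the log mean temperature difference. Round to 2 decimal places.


dT1 = Th_in - Tc_out = 148 - 42 = 106
dT2 = Th_out - Tc_in = 77 - 35 = 42
LMTD = (dT1 - dT2) / ln(dT1/dT2)
LMTD = (106 - 42) / ln(106/42)
LMTD = 69.13 K


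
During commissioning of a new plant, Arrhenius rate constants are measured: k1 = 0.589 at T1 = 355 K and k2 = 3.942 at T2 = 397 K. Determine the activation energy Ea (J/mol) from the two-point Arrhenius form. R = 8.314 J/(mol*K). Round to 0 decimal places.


Ea = R * ln(k2/k1) / (1/T1 - 1/T2)
ln(k2/k1) = ln(3.942/0.589) = 1.9010173
1/T1 - 1/T2 = 1/355 - 1/397 = 0.000298009721
Ea = 8.314 * 1.9010173 / 0.000298009721
Ea = 53035 J/mol


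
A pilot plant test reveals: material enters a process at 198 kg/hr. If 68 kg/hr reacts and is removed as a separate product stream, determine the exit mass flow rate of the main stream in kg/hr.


Steady-state mass balance on the main outlet: F_out = F_in - F_removed
F_out = 198 - 68
F_out = 130 kg/hr


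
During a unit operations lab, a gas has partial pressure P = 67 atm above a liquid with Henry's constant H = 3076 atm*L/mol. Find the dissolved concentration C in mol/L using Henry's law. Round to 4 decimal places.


C = P / H
C = 67 / 3076
C = 0.0218 mol/L


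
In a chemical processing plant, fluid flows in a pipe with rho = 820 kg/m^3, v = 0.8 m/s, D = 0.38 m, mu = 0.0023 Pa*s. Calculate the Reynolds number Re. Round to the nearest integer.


Re = rho * v * D / mu
Re = 820 * 0.8 * 0.38 / 0.0023
Re = 249.28 / 0.0023
Re = 108383


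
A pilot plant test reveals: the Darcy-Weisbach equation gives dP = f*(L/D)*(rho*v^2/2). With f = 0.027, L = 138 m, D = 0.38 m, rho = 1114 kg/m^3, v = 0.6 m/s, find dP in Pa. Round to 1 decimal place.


dP = f * (L/D) * (rho*v^2/2)
dP = 0.027 * (138/0.38) * (1114*0.6^2/2)
L/D = 363.15789474
rho*v^2/2 = 1114*0.36/2 = 200.52
dP = 0.027 * 363.15789474 * 200.52
dP = 1966.2 Pa


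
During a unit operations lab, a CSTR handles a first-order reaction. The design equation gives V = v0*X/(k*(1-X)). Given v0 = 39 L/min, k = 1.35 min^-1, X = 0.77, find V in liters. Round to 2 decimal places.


V = v0 * X / (k * (1 - X))
V = 39 * 0.77 / (1.35 * (1 - 0.77))
V = 30.03 / (1.35 * 0.23)
V = 30.03 / 0.3105
V = 96.71 L


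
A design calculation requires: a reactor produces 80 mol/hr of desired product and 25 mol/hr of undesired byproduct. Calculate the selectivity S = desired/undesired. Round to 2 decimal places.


S = desired product rate / undesired product rate
S = 80 / 25
S = 3.20


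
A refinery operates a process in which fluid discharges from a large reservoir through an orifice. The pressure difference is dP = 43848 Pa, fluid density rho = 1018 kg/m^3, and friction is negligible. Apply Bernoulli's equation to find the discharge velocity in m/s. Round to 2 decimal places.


v = sqrt(2*dP/rho)
v = sqrt(2*43848/1018)
v = sqrt(86.145383)
v = 9.28 m/s


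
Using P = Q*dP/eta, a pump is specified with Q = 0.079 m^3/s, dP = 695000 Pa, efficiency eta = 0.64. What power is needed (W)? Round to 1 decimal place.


P = Q * dP / eta
P = 0.079 * 695000 / 0.64
P = 54905.0 / 0.64
P = 85789.1 W


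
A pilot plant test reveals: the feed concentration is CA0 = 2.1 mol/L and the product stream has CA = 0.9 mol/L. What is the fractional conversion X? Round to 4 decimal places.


X = (CA0 - CA) / CA0
X = (2.1 - 0.9) / 2.1
X = 1.2 / 2.1
X = 0.5714


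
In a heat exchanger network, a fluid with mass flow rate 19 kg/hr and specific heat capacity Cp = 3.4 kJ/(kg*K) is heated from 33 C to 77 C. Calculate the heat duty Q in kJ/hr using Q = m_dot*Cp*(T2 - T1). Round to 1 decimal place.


Q = m_dot * Cp * (T2 - T1)
Q = 19 * 3.4 * (77 - 33)
Q = 19 * 3.4 * 44
Q = 2842.4 kJ/hr


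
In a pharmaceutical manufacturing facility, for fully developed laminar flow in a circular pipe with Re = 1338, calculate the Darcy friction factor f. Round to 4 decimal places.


f = 64 / Re
f = 64 / 1338
f = 0.0478


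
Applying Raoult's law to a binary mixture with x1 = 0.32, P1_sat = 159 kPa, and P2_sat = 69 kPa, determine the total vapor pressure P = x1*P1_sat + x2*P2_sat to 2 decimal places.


P = x1*P1_sat + x2*P2_sat
x2 = 1 - x1 = 1 - 0.32 = 0.68
P = 0.32*159 + 0.68*69
P = 50.88 + 46.92
P = 97.80 kPa


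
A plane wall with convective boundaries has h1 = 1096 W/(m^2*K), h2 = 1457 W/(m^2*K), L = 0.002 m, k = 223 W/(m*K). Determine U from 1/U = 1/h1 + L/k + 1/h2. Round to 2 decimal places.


1/U = 1/h1 + L/k + 1/h2
1/U = 1/1096 + 0.002/223 + 1/1457
1/U = 0.0009124088 + 8.9686e-06 + 0.0006863418
1/U = 0.0016077192
U = 622.00 W/(m^2*K)


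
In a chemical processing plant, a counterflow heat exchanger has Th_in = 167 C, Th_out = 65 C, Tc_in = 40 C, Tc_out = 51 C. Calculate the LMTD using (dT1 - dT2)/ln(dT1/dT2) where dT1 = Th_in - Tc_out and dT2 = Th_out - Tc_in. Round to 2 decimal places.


dT1 = Th_in - Tc_out = 167 - 51 = 116
dT2 = Th_out - Tc_in = 65 - 40 = 25
LMTD = (dT1 - dT2) / ln(dT1/dT2)
LMTD = (116 - 25) / ln(116/25)
LMTD = 59.29 K


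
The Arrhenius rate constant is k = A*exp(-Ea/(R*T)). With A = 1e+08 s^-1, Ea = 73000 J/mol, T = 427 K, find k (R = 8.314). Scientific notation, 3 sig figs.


k = A * exp(-Ea/(R*T))
k = 1e+08 * exp(-73000 / (8.314 * 427))
k = 1e+08 * exp(-20.562928)
k = 1.17e-01


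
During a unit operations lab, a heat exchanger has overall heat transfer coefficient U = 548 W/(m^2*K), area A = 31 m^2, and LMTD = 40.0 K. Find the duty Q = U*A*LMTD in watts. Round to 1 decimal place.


Q = U * A * LMTD
Q = 548 * 31 * 40.0
Q = 679520.0 W


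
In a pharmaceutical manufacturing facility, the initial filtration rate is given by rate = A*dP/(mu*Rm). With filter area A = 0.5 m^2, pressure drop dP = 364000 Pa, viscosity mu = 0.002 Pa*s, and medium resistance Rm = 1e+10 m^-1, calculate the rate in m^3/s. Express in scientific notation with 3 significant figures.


rate = A * dP / (mu * Rm)
rate = 0.5 * 364000 / (0.002 * 1e+10)
rate = 182000.0 / 2.000e+07
rate = 9.10e-03 m^3/s


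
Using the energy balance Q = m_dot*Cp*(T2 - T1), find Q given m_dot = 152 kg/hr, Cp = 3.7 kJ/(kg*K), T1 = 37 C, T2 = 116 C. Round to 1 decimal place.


Q = m_dot * Cp * (T2 - T1)
Q = 152 * 3.7 * (116 - 37)
Q = 152 * 3.7 * 79
Q = 44429.6 kJ/hr


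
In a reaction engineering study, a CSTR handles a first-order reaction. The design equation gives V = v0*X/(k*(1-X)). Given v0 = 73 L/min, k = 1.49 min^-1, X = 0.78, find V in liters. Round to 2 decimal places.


V = v0 * X / (k * (1 - X))
V = 73 * 0.78 / (1.49 * (1 - 0.78))
V = 56.94 / (1.49 * 0.22)
V = 56.94 / 0.3278
V = 173.70 L


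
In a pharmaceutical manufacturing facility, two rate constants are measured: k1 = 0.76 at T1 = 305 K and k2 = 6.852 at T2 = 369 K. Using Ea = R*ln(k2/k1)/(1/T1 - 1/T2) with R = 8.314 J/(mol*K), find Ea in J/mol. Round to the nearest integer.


Ea = R * ln(k2/k1) / (1/T1 - 1/T2)
ln(k2/k1) = ln(6.852/0.76) = 2.1989774
1/T1 - 1/T2 = 1/305 - 1/369 = 0.000568661424
Ea = 8.314 * 2.1989774 / 0.000568661424
Ea = 32150 J/mol


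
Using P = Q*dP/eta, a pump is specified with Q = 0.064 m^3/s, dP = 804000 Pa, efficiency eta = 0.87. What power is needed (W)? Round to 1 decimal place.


P = Q * dP / eta
P = 0.064 * 804000 / 0.87
P = 51456.0 / 0.87
P = 59144.8 W


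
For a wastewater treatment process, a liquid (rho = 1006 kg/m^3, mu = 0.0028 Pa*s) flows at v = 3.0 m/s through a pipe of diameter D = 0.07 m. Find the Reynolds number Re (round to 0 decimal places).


Re = rho * v * D / mu
Re = 1006 * 3.0 * 0.07 / 0.0028
Re = 211.26 / 0.0028
Re = 75450


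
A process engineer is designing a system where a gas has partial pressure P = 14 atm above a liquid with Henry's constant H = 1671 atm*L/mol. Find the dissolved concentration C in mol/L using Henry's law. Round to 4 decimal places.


C = P / H
C = 14 / 1671
C = 0.0084 mol/L


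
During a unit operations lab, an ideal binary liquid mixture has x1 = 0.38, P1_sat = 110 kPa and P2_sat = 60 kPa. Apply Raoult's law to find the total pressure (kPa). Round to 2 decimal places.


P = x1*P1_sat + x2*P2_sat
x2 = 1 - x1 = 1 - 0.38 = 0.62
P = 0.38*110 + 0.62*60
P = 41.8 + 37.2
P = 79.00 kPa


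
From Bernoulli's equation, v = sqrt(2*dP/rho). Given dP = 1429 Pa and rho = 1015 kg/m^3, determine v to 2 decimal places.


v = sqrt(2*dP/rho)
v = sqrt(2*1429/1015)
v = sqrt(2.815764)
v = 1.68 m/s


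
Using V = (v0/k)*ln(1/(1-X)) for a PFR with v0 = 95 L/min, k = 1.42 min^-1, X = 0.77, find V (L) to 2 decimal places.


V = (v0/k) * ln(1/(1-X))
V = (95/1.42) * ln(1/(1-0.77))
V = 66.901408 * ln(4.347826)
V = 66.901408 * 1.469676
V = 98.32 L


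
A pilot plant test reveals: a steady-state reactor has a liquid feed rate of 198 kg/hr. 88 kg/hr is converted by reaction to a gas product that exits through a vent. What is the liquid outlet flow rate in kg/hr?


Steady-state mass balance on the main outlet: F_out = F_in - F_removed
F_out = 198 - 88
F_out = 110 kg/hr


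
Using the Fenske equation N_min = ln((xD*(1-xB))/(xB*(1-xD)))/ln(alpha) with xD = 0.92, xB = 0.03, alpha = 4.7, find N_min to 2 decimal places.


N_min = ln((xD*(1-xB))/(xB*(1-xD))) / ln(alpha)
Numerator inside ln: 0.8924 / 0.0024 = 371.833333
ln(371.833333) = 5.918446
ln(alpha) = ln(4.7) = 1.547563
N_min = 5.918446 / 1.547563 = 3.82


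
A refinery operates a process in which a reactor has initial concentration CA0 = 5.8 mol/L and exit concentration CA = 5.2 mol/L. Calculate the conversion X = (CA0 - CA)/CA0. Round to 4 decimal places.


X = (CA0 - CA) / CA0
X = (5.8 - 5.2) / 5.8
X = 0.6 / 5.8
X = 0.1034


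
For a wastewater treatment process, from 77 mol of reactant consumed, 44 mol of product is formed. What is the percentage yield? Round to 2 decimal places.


Yield = (moles product / moles consumed) * 100%
Yield = (44 / 77) * 100
Yield = 0.5714 * 100
Yield = 57.14%


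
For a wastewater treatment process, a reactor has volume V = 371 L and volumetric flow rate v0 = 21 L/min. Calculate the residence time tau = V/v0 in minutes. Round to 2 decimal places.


tau = V / v0
tau = 371 / 21
tau = 17.67 min


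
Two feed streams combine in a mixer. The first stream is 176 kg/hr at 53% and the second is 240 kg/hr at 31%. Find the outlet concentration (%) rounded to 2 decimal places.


Mass balance on solute: F1*x1 + F2*x2 = F3*x3
F3 = F1 + F2 = 176 + 240 = 416 kg/hr
x3 = (F1*x1 + F2*x2)/F3
x3 = (176*0.53 + 240*0.31) / 416
x3 = 40.31%


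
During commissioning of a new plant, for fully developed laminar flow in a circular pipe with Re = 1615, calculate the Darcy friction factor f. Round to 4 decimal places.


f = 64 / Re
f = 64 / 1615
f = 0.0396


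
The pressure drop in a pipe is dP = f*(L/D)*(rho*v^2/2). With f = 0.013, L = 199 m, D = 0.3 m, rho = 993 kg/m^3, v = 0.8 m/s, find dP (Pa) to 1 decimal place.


dP = f * (L/D) * (rho*v^2/2)
dP = 0.013 * (199/0.3) * (993*0.8^2/2)
L/D = 663.33333333
rho*v^2/2 = 993*0.64/2 = 317.76
dP = 0.013 * 663.33333333 * 317.76
dP = 2740.2 Pa


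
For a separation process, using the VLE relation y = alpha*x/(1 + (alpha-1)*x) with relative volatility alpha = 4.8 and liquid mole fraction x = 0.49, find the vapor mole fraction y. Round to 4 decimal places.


y = alpha*x / (1 + (alpha-1)*x)
y = 4.8*0.49 / (1 + (4.8-1)*0.49)
y = 2.352 / (1 + 1.862)
y = 2.352 / 2.862
y = 0.8218


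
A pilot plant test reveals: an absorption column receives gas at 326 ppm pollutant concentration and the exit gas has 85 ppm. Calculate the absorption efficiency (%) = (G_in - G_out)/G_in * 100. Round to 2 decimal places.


Efficiency = (G_in - G_out) / G_in * 100%
Efficiency = (326 - 85) / 326 * 100
Efficiency = 241 / 326 * 100
Efficiency = 73.93%


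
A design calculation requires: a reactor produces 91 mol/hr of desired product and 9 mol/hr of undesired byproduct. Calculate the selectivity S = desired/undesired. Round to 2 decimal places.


S = desired product rate / undesired product rate
S = 91 / 9
S = 10.11


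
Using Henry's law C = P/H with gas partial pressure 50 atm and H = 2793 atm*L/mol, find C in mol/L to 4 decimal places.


C = P / H
C = 50 / 2793
C = 0.0179 mol/L


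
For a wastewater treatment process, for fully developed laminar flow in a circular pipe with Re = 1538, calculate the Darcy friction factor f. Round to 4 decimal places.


f = 64 / Re
f = 64 / 1538
f = 0.0416


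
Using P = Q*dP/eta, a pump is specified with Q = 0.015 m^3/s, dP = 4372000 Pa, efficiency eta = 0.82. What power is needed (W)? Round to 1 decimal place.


P = Q * dP / eta
P = 0.015 * 4372000 / 0.82
P = 65580.0 / 0.82
P = 79975.6 W


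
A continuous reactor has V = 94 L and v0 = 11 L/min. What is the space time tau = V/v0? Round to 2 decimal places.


tau = V / v0
tau = 94 / 11
tau = 8.55 min


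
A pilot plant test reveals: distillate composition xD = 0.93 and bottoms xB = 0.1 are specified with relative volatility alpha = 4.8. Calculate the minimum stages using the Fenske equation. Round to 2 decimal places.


N_min = ln((xD*(1-xB))/(xB*(1-xD))) / ln(alpha)
Numerator inside ln: 0.837 / 0.007 = 119.571429
ln(119.571429) = 4.783914
ln(alpha) = ln(4.8) = 1.568616
N_min = 4.783914 / 1.568616 = 3.05


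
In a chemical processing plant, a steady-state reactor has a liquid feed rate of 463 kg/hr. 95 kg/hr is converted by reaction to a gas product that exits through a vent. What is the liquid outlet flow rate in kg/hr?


Steady-state mass balance on the main outlet: F_out = F_in - F_removed
F_out = 463 - 95
F_out = 368 kg/hr


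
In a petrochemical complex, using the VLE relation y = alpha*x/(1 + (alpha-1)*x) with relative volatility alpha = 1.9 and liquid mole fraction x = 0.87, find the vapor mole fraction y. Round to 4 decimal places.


y = alpha*x / (1 + (alpha-1)*x)
y = 1.9*0.87 / (1 + (1.9-1)*0.87)
y = 1.653 / (1 + 0.783)
y = 1.653 / 1.783
y = 0.9271


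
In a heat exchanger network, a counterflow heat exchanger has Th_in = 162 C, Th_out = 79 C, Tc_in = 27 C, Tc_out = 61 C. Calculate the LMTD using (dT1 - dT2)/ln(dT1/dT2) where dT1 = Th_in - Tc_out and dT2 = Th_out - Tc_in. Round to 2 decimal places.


dT1 = Th_in - Tc_out = 162 - 61 = 101
dT2 = Th_out - Tc_in = 79 - 27 = 52
LMTD = (dT1 - dT2) / ln(dT1/dT2)
LMTD = (101 - 52) / ln(101/52)
LMTD = 73.81 K


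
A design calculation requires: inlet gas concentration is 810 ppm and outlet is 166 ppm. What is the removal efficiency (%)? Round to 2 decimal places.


Efficiency = (G_in - G_out) / G_in * 100%
Efficiency = (810 - 166) / 810 * 100
Efficiency = 644 / 810 * 100
Efficiency = 79.51%


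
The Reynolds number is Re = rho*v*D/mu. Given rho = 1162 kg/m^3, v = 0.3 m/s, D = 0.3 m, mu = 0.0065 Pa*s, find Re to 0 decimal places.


Re = rho * v * D / mu
Re = 1162 * 0.3 * 0.3 / 0.0065
Re = 104.58 / 0.0065
Re = 16089


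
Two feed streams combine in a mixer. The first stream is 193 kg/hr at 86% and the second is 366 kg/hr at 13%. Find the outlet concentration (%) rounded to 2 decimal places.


Mass balance on solute: F1*x1 + F2*x2 = F3*x3
F3 = F1 + F2 = 193 + 366 = 559 kg/hr
x3 = (F1*x1 + F2*x2)/F3
x3 = (193*0.86 + 366*0.13) / 559
x3 = 38.20%


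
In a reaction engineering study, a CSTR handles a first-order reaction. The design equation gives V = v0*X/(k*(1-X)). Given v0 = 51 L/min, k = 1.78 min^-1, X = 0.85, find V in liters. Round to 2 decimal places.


V = v0 * X / (k * (1 - X))
V = 51 * 0.85 / (1.78 * (1 - 0.85))
V = 43.35 / (1.78 * 0.15)
V = 43.35 / 0.267
V = 162.36 L


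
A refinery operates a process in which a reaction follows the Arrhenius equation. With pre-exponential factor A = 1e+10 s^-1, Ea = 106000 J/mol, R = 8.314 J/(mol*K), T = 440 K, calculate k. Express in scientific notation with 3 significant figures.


k = A * exp(-Ea/(R*T))
k = 1e+10 * exp(-106000 / (8.314 * 440))
k = 1e+10 * exp(-28.976316)
k = 2.60e-03


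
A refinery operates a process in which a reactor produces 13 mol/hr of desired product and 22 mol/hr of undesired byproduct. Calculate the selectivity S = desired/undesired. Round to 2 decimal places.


S = desired product rate / undesired product rate
S = 13 / 22
S = 0.59


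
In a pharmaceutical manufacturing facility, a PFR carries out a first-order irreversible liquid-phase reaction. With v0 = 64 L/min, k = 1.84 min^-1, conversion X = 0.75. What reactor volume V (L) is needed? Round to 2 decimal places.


V = (v0/k) * ln(1/(1-X))
V = (64/1.84) * ln(1/(1-0.75))
V = 34.782609 * ln(4.0)
V = 34.782609 * 1.386294
V = 48.22 L


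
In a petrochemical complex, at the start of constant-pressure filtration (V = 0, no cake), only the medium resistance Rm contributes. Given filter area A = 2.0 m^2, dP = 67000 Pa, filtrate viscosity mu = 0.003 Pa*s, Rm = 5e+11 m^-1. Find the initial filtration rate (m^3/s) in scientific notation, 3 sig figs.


rate = A * dP / (mu * Rm)
rate = 2.0 * 67000 / (0.003 * 5e+11)
rate = 134000.0 / 1.500e+09
rate = 8.93e-05 m^3/s


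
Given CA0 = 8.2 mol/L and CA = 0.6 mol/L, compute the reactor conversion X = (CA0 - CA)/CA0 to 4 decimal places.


X = (CA0 - CA) / CA0
X = (8.2 - 0.6) / 8.2
X = 7.6 / 8.2
X = 0.9268


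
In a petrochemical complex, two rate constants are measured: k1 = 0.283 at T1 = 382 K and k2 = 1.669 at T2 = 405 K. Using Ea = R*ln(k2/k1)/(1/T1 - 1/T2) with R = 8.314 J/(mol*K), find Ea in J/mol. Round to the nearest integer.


Ea = R * ln(k2/k1) / (1/T1 - 1/T2)
ln(k2/k1) = ln(1.669/0.283) = 1.774533
1/T1 - 1/T2 = 1/382 - 1/405 = 0.000148665245
Ea = 8.314 * 1.774533 / 0.000148665245
Ea = 99240 J/mol


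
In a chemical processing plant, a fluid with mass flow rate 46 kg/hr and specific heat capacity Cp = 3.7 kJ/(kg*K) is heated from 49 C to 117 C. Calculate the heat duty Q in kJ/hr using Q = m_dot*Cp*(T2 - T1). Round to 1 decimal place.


Q = m_dot * Cp * (T2 - T1)
Q = 46 * 3.7 * (117 - 49)
Q = 46 * 3.7 * 68
Q = 11573.6 kJ/hr


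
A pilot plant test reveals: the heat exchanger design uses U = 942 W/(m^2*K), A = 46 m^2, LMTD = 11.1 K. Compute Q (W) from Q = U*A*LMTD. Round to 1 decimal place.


Q = U * A * LMTD
Q = 942 * 46 * 11.1
Q = 480985.2 W


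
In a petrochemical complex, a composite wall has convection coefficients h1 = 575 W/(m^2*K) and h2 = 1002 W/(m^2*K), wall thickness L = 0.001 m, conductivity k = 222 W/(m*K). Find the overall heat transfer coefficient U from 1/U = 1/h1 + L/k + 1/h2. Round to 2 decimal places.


1/U = 1/h1 + L/k + 1/h2
1/U = 1/575 + 0.001/222 + 1/1002
1/U = 0.0017391304 + 4.5045e-06 + 0.000998004
1/U = 0.0027416389
U = 364.75 W/(m^2*K)


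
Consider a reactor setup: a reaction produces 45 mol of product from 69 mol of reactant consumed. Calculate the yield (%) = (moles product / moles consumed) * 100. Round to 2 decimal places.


Yield = (moles product / moles consumed) * 100%
Yield = (45 / 69) * 100
Yield = 0.6522 * 100
Yield = 65.22%


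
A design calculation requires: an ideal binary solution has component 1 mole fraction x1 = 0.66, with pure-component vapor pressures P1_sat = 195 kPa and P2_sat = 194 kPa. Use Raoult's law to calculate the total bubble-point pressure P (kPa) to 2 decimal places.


P = x1*P1_sat + x2*P2_sat
x2 = 1 - x1 = 1 - 0.66 = 0.34
P = 0.66*195 + 0.34*194
P = 128.7 + 65.96
P = 194.66 kPa


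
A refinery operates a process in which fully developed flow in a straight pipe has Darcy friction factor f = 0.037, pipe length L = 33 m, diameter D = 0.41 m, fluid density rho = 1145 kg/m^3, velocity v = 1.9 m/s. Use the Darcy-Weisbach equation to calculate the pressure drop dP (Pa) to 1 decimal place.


dP = f * (L/D) * (rho*v^2/2)
dP = 0.037 * (33/0.41) * (1145*1.9^2/2)
L/D = 80.48780488
rho*v^2/2 = 1145*3.61/2 = 2066.725
dP = 0.037 * 80.48780488 * 2066.725
dP = 6154.8 Pa


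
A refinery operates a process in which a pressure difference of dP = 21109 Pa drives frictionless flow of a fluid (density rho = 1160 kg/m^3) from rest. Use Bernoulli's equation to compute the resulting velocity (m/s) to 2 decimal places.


v = sqrt(2*dP/rho)
v = sqrt(2*21109/1160)
v = sqrt(36.394828)
v = 6.03 m/s


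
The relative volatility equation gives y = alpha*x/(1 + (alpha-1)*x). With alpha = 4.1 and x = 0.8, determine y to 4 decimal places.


y = alpha*x / (1 + (alpha-1)*x)
y = 4.1*0.8 / (1 + (4.1-1)*0.8)
y = 3.28 / (1 + 2.48)
y = 3.28 / 3.48
y = 0.9425


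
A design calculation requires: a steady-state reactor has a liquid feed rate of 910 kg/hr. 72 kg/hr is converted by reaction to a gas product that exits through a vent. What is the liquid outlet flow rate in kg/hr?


Steady-state mass balance on the main outlet: F_out = F_in - F_removed
F_out = 910 - 72
F_out = 838 kg/hr


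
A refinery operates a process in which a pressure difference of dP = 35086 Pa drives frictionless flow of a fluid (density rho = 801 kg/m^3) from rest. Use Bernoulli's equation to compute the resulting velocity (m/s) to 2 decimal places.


v = sqrt(2*dP/rho)
v = sqrt(2*35086/801)
v = sqrt(87.605493)
v = 9.36 m/s


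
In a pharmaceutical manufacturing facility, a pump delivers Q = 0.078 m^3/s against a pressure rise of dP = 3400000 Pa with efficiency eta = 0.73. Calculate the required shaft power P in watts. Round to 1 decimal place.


P = Q * dP / eta
P = 0.078 * 3400000 / 0.73
P = 265200.0 / 0.73
P = 363287.7 W


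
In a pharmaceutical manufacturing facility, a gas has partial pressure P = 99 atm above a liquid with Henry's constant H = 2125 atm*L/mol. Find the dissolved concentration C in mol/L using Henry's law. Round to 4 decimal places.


C = P / H
C = 99 / 2125
C = 0.0466 mol/L


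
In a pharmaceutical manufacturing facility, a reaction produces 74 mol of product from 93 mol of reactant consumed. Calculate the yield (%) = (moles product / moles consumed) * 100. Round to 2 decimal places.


Yield = (moles product / moles consumed) * 100%
Yield = (74 / 93) * 100
Yield = 0.7957 * 100
Yield = 79.57%


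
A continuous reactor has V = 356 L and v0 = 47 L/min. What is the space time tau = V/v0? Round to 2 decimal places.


tau = V / v0
tau = 356 / 47
tau = 7.57 min


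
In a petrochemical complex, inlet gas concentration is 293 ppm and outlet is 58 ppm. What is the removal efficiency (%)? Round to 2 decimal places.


Efficiency = (G_in - G_out) / G_in * 100%
Efficiency = (293 - 58) / 293 * 100
Efficiency = 235 / 293 * 100
Efficiency = 80.20%


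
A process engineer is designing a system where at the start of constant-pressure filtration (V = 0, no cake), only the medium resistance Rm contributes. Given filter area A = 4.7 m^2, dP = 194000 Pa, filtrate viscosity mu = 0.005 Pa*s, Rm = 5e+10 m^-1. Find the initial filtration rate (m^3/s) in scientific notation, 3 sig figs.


rate = A * dP / (mu * Rm)
rate = 4.7 * 194000 / (0.005 * 5e+10)
rate = 911800.0 / 2.500e+08
rate = 3.65e-03 m^3/s


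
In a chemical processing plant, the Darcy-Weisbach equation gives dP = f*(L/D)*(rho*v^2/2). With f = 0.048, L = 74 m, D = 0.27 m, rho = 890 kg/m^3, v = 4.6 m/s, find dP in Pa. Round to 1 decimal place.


dP = f * (L/D) * (rho*v^2/2)
dP = 0.048 * (74/0.27) * (890*4.6^2/2)
L/D = 274.07407407
rho*v^2/2 = 890*21.16/2 = 9416.2
dP = 0.048 * 274.07407407 * 9416.2
dP = 123875.3 Pa


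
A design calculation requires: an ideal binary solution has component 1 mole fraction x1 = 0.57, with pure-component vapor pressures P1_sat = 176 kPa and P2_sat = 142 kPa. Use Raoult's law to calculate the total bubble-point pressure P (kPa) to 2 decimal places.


P = x1*P1_sat + x2*P2_sat
x2 = 1 - x1 = 1 - 0.57 = 0.43
P = 0.57*176 + 0.43*142
P = 100.32 + 61.06
P = 161.38 kPa


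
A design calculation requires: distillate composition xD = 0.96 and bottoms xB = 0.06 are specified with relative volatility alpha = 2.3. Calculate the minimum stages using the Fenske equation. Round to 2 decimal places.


N_min = ln((xD*(1-xB))/(xB*(1-xD))) / ln(alpha)
Numerator inside ln: 0.9024 / 0.0024 = 376.0
ln(376.0) = 5.929589
ln(alpha) = ln(2.3) = 0.832909
N_min = 5.929589 / 0.832909 = 7.12


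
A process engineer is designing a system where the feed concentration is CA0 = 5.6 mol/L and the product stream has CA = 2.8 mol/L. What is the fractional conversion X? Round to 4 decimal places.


X = (CA0 - CA) / CA0
X = (5.6 - 2.8) / 5.6
X = 2.8 / 5.6
X = 0.5000


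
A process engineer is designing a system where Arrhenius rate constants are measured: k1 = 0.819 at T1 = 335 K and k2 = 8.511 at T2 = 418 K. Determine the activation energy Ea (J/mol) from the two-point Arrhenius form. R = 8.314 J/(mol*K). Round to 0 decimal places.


Ea = R * ln(k2/k1) / (1/T1 - 1/T2)
ln(k2/k1) = ln(8.511/0.819) = 2.3410306
1/T1 - 1/T2 = 1/335 - 1/418 = 0.000592730129
Ea = 8.314 * 2.3410306 / 0.000592730129
Ea = 32837 J/mol


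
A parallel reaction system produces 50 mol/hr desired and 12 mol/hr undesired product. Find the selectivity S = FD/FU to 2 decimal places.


S = desired product rate / undesired product rate
S = 50 / 12
S = 4.17


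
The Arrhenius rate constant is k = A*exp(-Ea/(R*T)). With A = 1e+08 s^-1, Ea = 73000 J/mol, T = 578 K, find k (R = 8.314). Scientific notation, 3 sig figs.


k = A * exp(-Ea/(R*T))
k = 1e+08 * exp(-73000 / (8.314 * 578))
k = 1e+08 * exp(-15.190952)
k = 2.53e+01


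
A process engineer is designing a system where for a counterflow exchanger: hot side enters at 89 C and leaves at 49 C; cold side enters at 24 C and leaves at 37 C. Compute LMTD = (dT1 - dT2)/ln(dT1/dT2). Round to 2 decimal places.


dT1 = Th_in - Tc_out = 89 - 37 = 52
dT2 = Th_out - Tc_in = 49 - 24 = 25
LMTD = (dT1 - dT2) / ln(dT1/dT2)
LMTD = (52 - 25) / ln(52/25)
LMTD = 36.87 K


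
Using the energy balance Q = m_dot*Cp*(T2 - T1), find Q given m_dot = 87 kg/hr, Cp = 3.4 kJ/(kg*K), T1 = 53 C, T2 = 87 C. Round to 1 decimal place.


Q = m_dot * Cp * (T2 - T1)
Q = 87 * 3.4 * (87 - 53)
Q = 87 * 3.4 * 34
Q = 10057.2 kJ/hr


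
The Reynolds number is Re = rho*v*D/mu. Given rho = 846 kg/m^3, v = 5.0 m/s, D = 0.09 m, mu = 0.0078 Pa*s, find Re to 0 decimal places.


Re = rho * v * D / mu
Re = 846 * 5.0 * 0.09 / 0.0078
Re = 380.7 / 0.0078
Re = 48808


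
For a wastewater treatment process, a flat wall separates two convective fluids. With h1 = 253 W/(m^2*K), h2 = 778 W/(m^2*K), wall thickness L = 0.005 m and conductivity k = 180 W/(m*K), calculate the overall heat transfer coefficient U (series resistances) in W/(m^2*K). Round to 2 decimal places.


1/U = 1/h1 + L/k + 1/h2
1/U = 1/253 + 0.005/180 + 1/778
1/U = 0.0039525692 + 2.77778e-05 + 0.001285347
1/U = 0.005265694
U = 189.91 W/(m^2*K)


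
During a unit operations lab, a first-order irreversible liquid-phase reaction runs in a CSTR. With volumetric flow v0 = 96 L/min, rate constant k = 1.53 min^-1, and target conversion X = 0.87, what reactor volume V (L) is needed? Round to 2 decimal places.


V = v0 * X / (k * (1 - X))
V = 96 * 0.87 / (1.53 * (1 - 0.87))
V = 83.52 / (1.53 * 0.13)
V = 83.52 / 0.1989
V = 419.91 L


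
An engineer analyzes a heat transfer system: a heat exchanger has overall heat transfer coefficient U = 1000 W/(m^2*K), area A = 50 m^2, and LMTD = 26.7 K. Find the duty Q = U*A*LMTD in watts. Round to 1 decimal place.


Q = U * A * LMTD
Q = 1000 * 50 * 26.7
Q = 1335000.0 W


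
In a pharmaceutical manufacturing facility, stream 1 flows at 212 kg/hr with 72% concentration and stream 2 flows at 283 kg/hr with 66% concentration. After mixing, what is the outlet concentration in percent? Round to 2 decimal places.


Mass balance on solute: F1*x1 + F2*x2 = F3*x3
F3 = F1 + F2 = 212 + 283 = 495 kg/hr
x3 = (F1*x1 + F2*x2)/F3
x3 = (212*0.72 + 283*0.66) / 495
x3 = 68.57%


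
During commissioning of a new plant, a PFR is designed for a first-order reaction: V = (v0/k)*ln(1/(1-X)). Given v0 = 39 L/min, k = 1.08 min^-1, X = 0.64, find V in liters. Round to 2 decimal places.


V = (v0/k) * ln(1/(1-X))
V = (39/1.08) * ln(1/(1-0.64))
V = 36.111111 * ln(2.777778)
V = 36.111111 * 1.021651
V = 36.89 L


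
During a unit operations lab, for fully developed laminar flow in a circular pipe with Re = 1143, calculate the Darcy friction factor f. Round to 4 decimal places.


f = 64 / Re
f = 64 / 1143
f = 0.0560


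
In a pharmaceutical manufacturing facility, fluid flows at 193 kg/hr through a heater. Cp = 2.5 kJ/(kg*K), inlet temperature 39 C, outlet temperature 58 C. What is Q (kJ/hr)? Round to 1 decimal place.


Q = m_dot * Cp * (T2 - T1)
Q = 193 * 2.5 * (58 - 39)
Q = 193 * 2.5 * 19
Q = 9167.5 kJ/hr


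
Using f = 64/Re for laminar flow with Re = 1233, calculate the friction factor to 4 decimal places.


f = 64 / Re
f = 64 / 1233
f = 0.0519


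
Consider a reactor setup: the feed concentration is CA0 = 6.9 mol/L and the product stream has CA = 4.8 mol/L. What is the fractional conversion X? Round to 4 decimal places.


X = (CA0 - CA) / CA0
X = (6.9 - 4.8) / 6.9
X = 2.1 / 6.9
X = 0.3043


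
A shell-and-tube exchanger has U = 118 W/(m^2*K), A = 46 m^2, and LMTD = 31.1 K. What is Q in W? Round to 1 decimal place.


Q = U * A * LMTD
Q = 118 * 46 * 31.1
Q = 168810.8 W


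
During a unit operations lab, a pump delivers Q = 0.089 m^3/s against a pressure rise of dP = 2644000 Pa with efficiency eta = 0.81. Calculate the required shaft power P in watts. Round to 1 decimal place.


P = Q * dP / eta
P = 0.089 * 2644000 / 0.81
P = 235316.0 / 0.81
P = 290513.6 W


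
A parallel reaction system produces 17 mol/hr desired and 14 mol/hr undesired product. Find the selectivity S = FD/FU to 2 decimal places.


S = desired product rate / undesired product rate
S = 17 / 14
S = 1.21


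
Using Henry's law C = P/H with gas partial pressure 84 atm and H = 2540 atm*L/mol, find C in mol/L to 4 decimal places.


C = P / H
C = 84 / 2540
C = 0.0331 mol/L


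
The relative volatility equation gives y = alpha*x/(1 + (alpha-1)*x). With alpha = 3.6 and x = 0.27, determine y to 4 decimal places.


y = alpha*x / (1 + (alpha-1)*x)
y = 3.6*0.27 / (1 + (3.6-1)*0.27)
y = 0.972 / (1 + 0.702)
y = 0.972 / 1.702
y = 0.5711


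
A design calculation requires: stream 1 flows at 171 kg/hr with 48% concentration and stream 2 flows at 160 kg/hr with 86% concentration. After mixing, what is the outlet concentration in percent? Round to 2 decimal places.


Mass balance on solute: F1*x1 + F2*x2 = F3*x3
F3 = F1 + F2 = 171 + 160 = 331 kg/hr
x3 = (F1*x1 + F2*x2)/F3
x3 = (171*0.48 + 160*0.86) / 331
x3 = 66.37%


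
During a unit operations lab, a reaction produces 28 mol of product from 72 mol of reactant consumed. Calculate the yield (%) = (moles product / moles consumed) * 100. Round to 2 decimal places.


Yield = (moles product / moles consumed) * 100%
Yield = (28 / 72) * 100
Yield = 0.3889 * 100
Yield = 38.89%


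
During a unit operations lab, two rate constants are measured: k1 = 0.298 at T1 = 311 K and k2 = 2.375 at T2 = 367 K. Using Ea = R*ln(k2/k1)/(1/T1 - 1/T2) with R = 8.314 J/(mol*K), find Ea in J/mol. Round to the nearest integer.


Ea = R * ln(k2/k1) / (1/T1 - 1/T2)
ln(k2/k1) = ln(2.375/0.298) = 2.0756592
1/T1 - 1/T2 = 1/311 - 1/367 = 0.000490638443
Ea = 8.314 * 2.0756592 / 0.000490638443
Ea = 35173 J/mol


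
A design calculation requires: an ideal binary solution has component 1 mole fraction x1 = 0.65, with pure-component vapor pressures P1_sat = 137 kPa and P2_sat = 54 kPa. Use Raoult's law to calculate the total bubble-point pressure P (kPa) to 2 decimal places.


P = x1*P1_sat + x2*P2_sat
x2 = 1 - x1 = 1 - 0.65 = 0.35
P = 0.65*137 + 0.35*54
P = 89.05 + 18.9
P = 107.95 kPa


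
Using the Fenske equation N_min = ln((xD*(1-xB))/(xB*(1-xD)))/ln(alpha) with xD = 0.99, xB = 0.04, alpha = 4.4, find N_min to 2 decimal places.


N_min = ln((xD*(1-xB))/(xB*(1-xD))) / ln(alpha)
Numerator inside ln: 0.9504 / 0.0004 = 2376.0
ln(2376.0) = 7.773174
ln(alpha) = ln(4.4) = 1.481605
N_min = 7.773174 / 1.481605 = 5.25


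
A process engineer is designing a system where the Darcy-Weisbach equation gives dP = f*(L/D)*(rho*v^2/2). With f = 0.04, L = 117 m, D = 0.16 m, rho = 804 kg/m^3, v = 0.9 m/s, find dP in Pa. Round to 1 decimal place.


dP = f * (L/D) * (rho*v^2/2)
dP = 0.04 * (117/0.16) * (804*0.9^2/2)
L/D = 731.25
rho*v^2/2 = 804*0.81/2 = 325.62
dP = 0.04 * 731.25 * 325.62
dP = 9524.4 Pa


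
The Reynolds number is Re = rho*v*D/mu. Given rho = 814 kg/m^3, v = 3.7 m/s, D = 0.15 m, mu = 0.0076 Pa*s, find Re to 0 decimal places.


Re = rho * v * D / mu
Re = 814 * 3.7 * 0.15 / 0.0076
Re = 451.77 / 0.0076
Re = 59443


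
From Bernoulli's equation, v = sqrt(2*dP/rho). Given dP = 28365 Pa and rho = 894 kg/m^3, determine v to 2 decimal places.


v = sqrt(2*dP/rho)
v = sqrt(2*28365/894)
v = sqrt(63.456376)
v = 7.97 m/s


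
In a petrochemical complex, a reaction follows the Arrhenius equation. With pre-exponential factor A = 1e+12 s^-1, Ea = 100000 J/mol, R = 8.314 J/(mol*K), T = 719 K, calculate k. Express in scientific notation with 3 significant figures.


k = A * exp(-Ea/(R*T))
k = 1e+12 * exp(-100000 / (8.314 * 719))
k = 1e+12 * exp(-16.728657)
k = 5.43e+04
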